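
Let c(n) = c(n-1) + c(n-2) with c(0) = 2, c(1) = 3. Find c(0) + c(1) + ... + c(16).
Computing the sequence terms: 2, 3, 5, 8, 13, 21, 34, 55, 89, 144, 233, 377, 610, 987, 1597, 2584, 4181
Adding these values together:

10943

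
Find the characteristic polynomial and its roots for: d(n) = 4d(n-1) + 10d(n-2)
Substitute d(n) = rⁿ and divide through by rⁿ⁻²: r² - 4r - 10 = 0
Discriminant: 4² + 4·10 = 56, not a perfect square, so by the quadratic formula r = (4 ± √56)/2.
General solution: d(n) = A·r₁ⁿ + B·r₂ⁿ where r₁,r₂ = (4 ± √56)/2

Characteristic: r² - 4r - 10 = 0, Roots: r = (4 ± √56)/2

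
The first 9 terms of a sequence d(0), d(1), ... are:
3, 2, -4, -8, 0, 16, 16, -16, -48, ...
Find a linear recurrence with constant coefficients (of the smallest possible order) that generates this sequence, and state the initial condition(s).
Look for the lowest-order linear relation among consecutive terms.
Observation: d(n) - 1·d(n-1) - (-2)·d(n-2) = 0 holds for the shown terms, and no order-1 relation d(n) = α·d(n-1) + β fits.
Check at n=3: 1·-4 + (-2)·2 = -8. ✓

d(n) = d(n-1) - 2d(n-2), d(0) = 3, d(1) = 2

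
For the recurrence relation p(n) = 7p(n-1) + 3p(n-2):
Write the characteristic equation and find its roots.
Substitute p(n) = rⁿ and divide through by rⁿ⁻²: r² - 7r - 3 = 0
Discriminant: 7² + 4·3 = 61, not a perfect square, so by the quadratic formula r = (7 ± √61)/2.
General solution: p(n) = A·r₁ⁿ + B·r₂ⁿ where r₁,r₂ = (7 ± √61)/2

Characteristic: r² - 7r - 3 = 0, Roots: r = (7 ± √61)/2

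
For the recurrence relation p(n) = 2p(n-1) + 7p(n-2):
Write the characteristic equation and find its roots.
Substitute p(n) = rⁿ and divide through by rⁿ⁻²: r² - 2r - 7 = 0
Discriminant: 2² + 4·7 = 32, not a perfect square, so by the quadratic formula r = (2 ± √32)/2.
General solution: p(n) = A·r₁ⁿ + B·r₂ⁿ where r₁,r₂ = (2 ± √32)/2

Characteristic: r² - 2r - 7 = 0, Roots: r = (2 ± √32)/2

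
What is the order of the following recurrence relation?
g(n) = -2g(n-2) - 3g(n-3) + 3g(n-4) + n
The order is the largest lag k for which g(n-k) appears. Here the deepest term is g(n-4) (the n term is non-homogeneous and does not affect the order), so the order is 4.

Order 4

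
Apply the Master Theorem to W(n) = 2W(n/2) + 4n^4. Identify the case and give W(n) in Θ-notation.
Master Theorem template: W(n) = a·W(n/b) + f(n).
Here: a=2, b=2, f(n)=4n^4
Compute log_b(a) = log_2(2) = 1.
f(n) = 4n^4 = Ω(n^(1+ε)) with ε = 3, and the regularity condition holds (a·f(n/b) = (a/b^4)·f(n) with a/b^4 = 2^-3 < 1). Case 3: W(n) = Θ(f(n)) = Θ(n^4).

Case 3: W(n) = Θ(n^4)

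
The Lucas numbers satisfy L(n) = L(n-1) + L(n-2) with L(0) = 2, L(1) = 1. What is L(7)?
Computing the sequence terms:
2, 1, 3, 4, 7, 11, 18, 29

29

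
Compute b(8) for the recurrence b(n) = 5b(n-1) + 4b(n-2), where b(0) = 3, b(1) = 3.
Computing the sequence terms:
3, 3, 27, 147, 843, 4803, 27387, 156147, 890283

890283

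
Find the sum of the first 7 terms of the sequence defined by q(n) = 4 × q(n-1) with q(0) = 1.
Computing the sequence terms: 1, 4, 16, 64, 256, 1024, 4096
Adding these values together:

5461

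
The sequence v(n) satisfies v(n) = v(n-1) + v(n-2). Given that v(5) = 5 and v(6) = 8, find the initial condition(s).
Work backwards using v(k) = v(k+2) - v(k+1):
v(4) = v(6) - v(5) = 8 - 5 = 3
v(3) = v(5) - v(4) = 5 - 3 = 2
v(2) = v(4) - v(3) = 3 - 2 = 1
v(1) = v(3) - v(2) = 2 - 1 = 1
v(0) = v(2) - v(1) = 1 - 1 = 0

v(0) = 0, v(1) = 1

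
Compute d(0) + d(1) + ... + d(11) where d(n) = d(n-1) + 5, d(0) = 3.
Computing the sequence terms: 3, 8, 13, 18, 23, 28, 33, 38, 43, 48, 53, 58
Adding these values together:

366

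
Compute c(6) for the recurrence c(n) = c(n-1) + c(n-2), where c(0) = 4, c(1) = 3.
Computing the sequence terms:
4, 3, 7, 10, 17, 27, 44

44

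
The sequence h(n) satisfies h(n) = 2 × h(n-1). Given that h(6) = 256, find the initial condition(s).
In general h(n) = 2ⁿ · h(0). At n = 6: h(0) = h(6) / 2^6 = 256 / 64 = 4.

h(0) = 4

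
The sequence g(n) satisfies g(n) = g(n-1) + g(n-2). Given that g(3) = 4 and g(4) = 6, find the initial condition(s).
Work backwards using g(k) = g(k+2) - g(k+1):
g(2) = g(4) - g(3) = 6 - 4 = 2
g(1) = g(3) - g(2) = 4 - 2 = 2
g(0) = g(2) - g(1) = 2 - 2 = 0

g(0) = 0, g(1) = 2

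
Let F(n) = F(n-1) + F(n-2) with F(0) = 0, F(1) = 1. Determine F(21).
Computing the sequence terms:
0, 1, 1, 2, 3, 5, 8, 13, 21, 34, 55, 89, 144, 233, 377, 610, 987, 1597, 2584, 4181, 6765, 10946

10946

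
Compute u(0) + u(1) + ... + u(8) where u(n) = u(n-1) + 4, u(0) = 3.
Computing the sequence terms: 3, 7, 11, 15, 19, 23, 27, 31, 35
Adding these values together:

171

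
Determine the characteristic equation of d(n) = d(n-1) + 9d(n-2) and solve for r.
Substitute d(n) = rⁿ and divide through by rⁿ⁻²: r² - r - 9 = 0
Discriminant: 1² + 4·9 = 37, not a perfect square, so by the quadratic formula r = (1 ± √37)/2.
General solution: d(n) = A·r₁ⁿ + B·r₂ⁿ where r₁,r₂ = (1 ± √37)/2

Characteristic: r² - r - 9 = 0, Roots: r = (1 ± √37)/2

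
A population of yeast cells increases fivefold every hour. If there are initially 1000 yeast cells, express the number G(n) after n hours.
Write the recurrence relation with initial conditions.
Each hour multiplies the count by 5, so the count after n hours depends only on the count after n-1 hours: G(n) = 5 × G(n-1). The starting count gives G(0) = 1000.
Unrolling n times gives the closed form G(n) = 1000 × 5ⁿ.

G(n) = 5 × G(n-1), G(0) = 1000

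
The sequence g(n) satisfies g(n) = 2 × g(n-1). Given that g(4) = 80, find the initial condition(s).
In general g(n) = 2ⁿ · g(0). At n = 4: g(0) = g(4) / 2^4 = 80 / 16 = 5.

g(0) = 5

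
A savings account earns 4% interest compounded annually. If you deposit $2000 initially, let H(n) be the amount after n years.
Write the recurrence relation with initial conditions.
Each year the balance grows by 4%, i.e. is multiplied by 1 + 4/100 = 1.04, so H(n) = 1.04 × H(n-1). The initial deposit gives H(0) = 2000.
Unrolling gives the closed form H(n) = 2000 × (1.04)ⁿ.

H(n) = 1.04 × H(n-1), H(0) = 2000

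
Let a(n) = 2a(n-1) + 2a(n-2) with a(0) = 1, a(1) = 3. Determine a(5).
Computing the sequence terms:
1, 3, 8, 22, 60, 164

164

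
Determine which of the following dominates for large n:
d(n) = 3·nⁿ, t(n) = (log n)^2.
Comparing growth rates:
Growth-rate hierarchy: log n ≺ any polynomial ≺ any exponential cⁿ (c>1) ≺ n! ≺ nⁿ.
super-exponential nⁿ dominates polylogarithmic (log n)^2 asymptotically.

d(n) grows faster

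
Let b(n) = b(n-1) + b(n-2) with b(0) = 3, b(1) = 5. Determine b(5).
Computing the sequence terms:
3, 5, 8, 13, 21, 34

34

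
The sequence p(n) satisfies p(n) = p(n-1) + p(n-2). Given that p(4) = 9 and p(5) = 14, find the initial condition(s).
Work backwards using p(k) = p(k+2) - p(k+1):
p(3) = p(5) - p(4) = 14 - 9 = 5
p(2) = p(4) - p(3) = 9 - 5 = 4
p(1) = p(3) - p(2) = 5 - 4 = 1
p(0) = p(2) - p(1) = 4 - 1 = 3

p(0) = 3, p(1) = 1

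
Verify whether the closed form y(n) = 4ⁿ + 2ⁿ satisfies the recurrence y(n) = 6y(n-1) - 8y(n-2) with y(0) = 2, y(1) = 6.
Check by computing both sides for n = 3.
From the recurrence with y(0) = 2, y(1) = 6:
  y(0) = 2, y(1) = 6, y(2) = 20, y(3) = 72
  so the recurrence gives y(3) = 72.
From the proposed closed form y(n) = 4ⁿ + 2ⁿ:
  y(3) = 72.
Both sides give 72 at n = 3, and the initial condition(s) match, so the closed form is consistent.

Yes, the closed form is correct.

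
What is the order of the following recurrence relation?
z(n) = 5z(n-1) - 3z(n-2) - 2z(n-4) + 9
The order is the largest lag k for which z(n-k) appears. Here the deepest term is z(n-4) (the 9 term is non-homogeneous and does not affect the order), so the order is 4.

Order 4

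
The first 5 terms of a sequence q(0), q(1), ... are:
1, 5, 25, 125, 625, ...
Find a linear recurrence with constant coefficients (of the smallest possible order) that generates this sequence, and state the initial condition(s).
Look for the lowest-order linear relation among consecutive terms.
Observation: each term is 5× the previous.
Check at n=2: 5·5 = 25. ✓

q(n) = 5 × q(n-1), q(0) = 1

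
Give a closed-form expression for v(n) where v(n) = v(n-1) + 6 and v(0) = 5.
Recurrence: v(n) = v(n-1) + 6, initial: v(0) = 5.
Each step adds 6, so v(n) = v(0) + 6n = 6n + 5.

v(n) = 6n + 5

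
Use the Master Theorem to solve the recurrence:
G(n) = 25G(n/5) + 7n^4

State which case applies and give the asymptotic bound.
Master Theorem template: G(n) = a·G(n/b) + f(n).
Here: a=25, b=5, f(n)=7n^4
Compute log_b(a) = log_5(25) = 2.
f(n) = 7n^4 = Ω(n^(2+ε)) with ε = 2, and the regularity condition holds (a·f(n/b) = (a/b^4)·f(n) with a/b^4 = 5^-2 < 1). Case 3: G(n) = Θ(f(n)) = Θ(n^4).

Case 3: G(n) = Θ(n^4)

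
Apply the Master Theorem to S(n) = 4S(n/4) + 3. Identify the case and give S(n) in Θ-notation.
Master Theorem template: S(n) = a·S(n/b) + f(n).
Here: a=4, b=4, f(n)=3
Compute log_b(a) = log_4(4) = 1.
f(n) = 3 = O(n^(1-ε)) with ε = 1. Case 1: S(n) = Θ(n^log_b(a)) = Θ(n).

Case 1: S(n) = Θ(n)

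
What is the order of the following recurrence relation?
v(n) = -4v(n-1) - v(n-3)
The order is the largest lag k for which v(n-k) appears. Here the deepest term is v(n-3), so the order is 3.

Order 3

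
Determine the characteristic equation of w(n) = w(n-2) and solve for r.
Substitute w(n) = rⁿ and divide through by rⁿ⁻²: r² - 1 = 0
Factor: (r - 1)(r + 1) = 0, so r = 1, -1.
General solution: w(n) = A·1ⁿ + B·(-1)ⁿ

Characteristic: r² - 1 = 0, Roots: r = 1, -1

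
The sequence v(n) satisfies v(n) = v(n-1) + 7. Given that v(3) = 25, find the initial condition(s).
v(3) = v(0) + 3·7, so v(0) = 25 - 21 = 4.

v(0) = 4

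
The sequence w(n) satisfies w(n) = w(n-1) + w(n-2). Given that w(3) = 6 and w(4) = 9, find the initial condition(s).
Work backwards using w(k) = w(k+2) - w(k+1):
w(2) = w(4) - w(3) = 9 - 6 = 3
w(1) = w(3) - w(2) = 6 - 3 = 3
w(0) = w(2) - w(1) = 3 - 3 = 0

w(0) = 0, w(1) = 3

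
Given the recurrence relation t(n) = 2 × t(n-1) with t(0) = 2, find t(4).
Computing step by step:
t(0) = 2
t(1) = 2 × 2 = 4
t(2) = 2 × 4 = 8
t(3) = 2 × 8 = 16
t(4) = 2 × 16 = 32

32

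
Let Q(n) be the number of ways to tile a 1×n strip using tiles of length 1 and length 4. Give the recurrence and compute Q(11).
Condition on the last tile: it has length 1 (leaving a 1×(n-1) strip) or length 4 (leaving a 1×(n-4) strip), so Q(n) = Q(n-1) + Q(n-4) (order-4 linear recurrence).
For 0 ≤ i < 4 only unit tiles fit, so Q(i) = 1.
Iterating the recurrence: Q(4) = 2, Q(5) = 3, Q(6) = 4, Q(7) = 5, Q(8) = 7, Q(9) = 10, Q(10) = 14, Q(11) = 19.

Q(n) = Q(n-1) + Q(n-4), with Q(i) = 1 for 0 ≤ i < 4; Q(11) = 19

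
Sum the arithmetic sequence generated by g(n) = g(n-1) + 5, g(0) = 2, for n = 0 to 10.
Computing the sequence terms: 2, 7, 12, 17, 22, 27, 32, 37, 42, 47, 52
Adding these values together:

297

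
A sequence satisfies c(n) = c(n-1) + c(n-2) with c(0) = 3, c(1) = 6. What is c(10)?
Computing the sequence terms:
3, 6, 9, 15, 24, 39, 63, 102, 165, 267, 432

432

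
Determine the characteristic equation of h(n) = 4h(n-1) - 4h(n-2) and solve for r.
Substitute h(n) = rⁿ and divide through by rⁿ⁻²: r² - 4r + 4 = 0
Factor: (r - 2)² = 0, so r = 2 (double root).
General solution: h(n) = (A + Bn)·2ⁿ

Characteristic: r² - 4r + 4 = 0, Roots: r = 2 (double root)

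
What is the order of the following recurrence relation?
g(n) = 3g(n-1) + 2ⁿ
The order is the largest lag k for which g(n-k) appears. Here the deepest term is g(n-1) (the 2ⁿ term is non-homogeneous and does not affect the order), so the order is 1.

Order 1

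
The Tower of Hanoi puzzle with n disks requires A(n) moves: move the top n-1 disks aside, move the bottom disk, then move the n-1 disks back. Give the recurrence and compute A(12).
Moving n disks = move the top n-1 disks aside (A(n-1) moves) + move the largest disk (1 move) + move the n-1 disks back on top (A(n-1) moves), so A(n) = 2A(n-1) + 1, with A(1) = 1 (a single disk takes one move).
First terms: 1, 3, 7, 15, 31, 63, … — each is one less than a power of 2. Indeed A(n) + 1 = 2(A(n-1) + 1) with A(1) + 1 = 2, so A(n) + 1 = 2ⁿ and A(n) = 2ⁿ - 1.
Hence A(12) = 2^12 - 1 = 4096 - 1 = 4095.

A(n) = 2A(n-1) + 1, A(1) = 1; A(12) = 4095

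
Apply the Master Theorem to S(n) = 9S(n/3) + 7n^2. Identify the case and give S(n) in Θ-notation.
Master Theorem template: S(n) = a·S(n/b) + f(n).
Here: a=9, b=3, f(n)=7n^2
Compute log_b(a) = log_3(9) = 2.
f(n) = 7n^2 = Θ(n^2). Case 2: S(n) = Θ(n^2 log n).

Case 2: S(n) = Θ(n^2 log n)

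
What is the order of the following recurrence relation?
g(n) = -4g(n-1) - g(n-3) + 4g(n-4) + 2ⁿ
The order is the largest lag k for which g(n-k) appears. Here the deepest term is g(n-4) (the 2ⁿ term is non-homogeneous and does not affect the order), so the order is 4.

Order 4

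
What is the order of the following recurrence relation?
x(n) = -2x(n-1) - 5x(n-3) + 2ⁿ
The order is the largest lag k for which x(n-k) appears. Here the deepest term is x(n-3) (the 2ⁿ term is non-homogeneous and does not affect the order), so the order is 3.

Order 3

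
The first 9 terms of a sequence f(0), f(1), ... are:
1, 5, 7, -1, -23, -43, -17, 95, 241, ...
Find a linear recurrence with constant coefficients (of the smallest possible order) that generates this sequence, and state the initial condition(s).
Look for the lowest-order linear relation among consecutive terms.
Observation: f(n) - 2·f(n-1) - (-3)·f(n-2) = 0 holds for the shown terms, and no order-1 relation f(n) = α·f(n-1) + β fits.
Check at n=3: 2·7 + (-3)·5 = -1. ✓

f(n) = 2f(n-1) - 3f(n-2), f(0) = 1, f(1) = 5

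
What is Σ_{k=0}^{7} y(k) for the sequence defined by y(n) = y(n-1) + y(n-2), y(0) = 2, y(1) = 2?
Computing the sequence terms: 2, 2, 4, 6, 10, 16, 26, 42
Adding these values together:

108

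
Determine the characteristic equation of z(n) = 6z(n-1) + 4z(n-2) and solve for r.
Substitute z(n) = rⁿ and divide through by rⁿ⁻²: r² - 6r - 4 = 0
Discriminant: 6² + 4·4 = 52, not a perfect square, so by the quadratic formula r = (6 ± √52)/2.
General solution: z(n) = A·r₁ⁿ + B·r₂ⁿ where r₁,r₂ = (6 ± √52)/2

Characteristic: r² - 6r - 4 = 0, Roots: r = (6 ± √52)/2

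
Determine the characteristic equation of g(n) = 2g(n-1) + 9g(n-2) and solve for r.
Substitute g(n) = rⁿ and divide through by rⁿ⁻²: r² - 2r - 9 = 0
Discriminant: 2² + 4·9 = 40, not a perfect square, so by the quadratic formula r = (2 ± √40)/2.
General solution: g(n) = A·r₁ⁿ + B·r₂ⁿ where r₁,r₂ = (2 ± √40)/2

Characteristic: r² - 2r - 9 = 0, Roots: r = (2 ± √40)/2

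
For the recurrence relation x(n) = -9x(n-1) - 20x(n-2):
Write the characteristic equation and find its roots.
Substitute x(n) = rⁿ and divide through by rⁿ⁻²: r² + 9r + 20 = 0
Factor: (r + 4)(r + 5) = 0, so r = -4, -5.
General solution: x(n) = A·(-4)ⁿ + B·(-5)ⁿ

Characteristic: r² + 9r + 20 = 0, Roots: r = -4, -5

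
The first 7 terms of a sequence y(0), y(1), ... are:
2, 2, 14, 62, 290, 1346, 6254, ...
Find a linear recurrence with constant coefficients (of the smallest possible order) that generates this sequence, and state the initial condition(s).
Look for the lowest-order linear relation among consecutive terms.
Observation: y(n) - 4·y(n-1) - (3)·y(n-2) = 0 holds for the shown terms, and no order-1 relation y(n) = α·y(n-1) + β fits.
Check at n=3: 4·14 + (3)·2 = 62. ✓

y(n) = 4y(n-1) + 3y(n-2), y(0) = 2, y(1) = 2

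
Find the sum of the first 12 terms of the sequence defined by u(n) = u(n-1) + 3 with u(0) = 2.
Computing the sequence terms: 2, 5, 8, 11, 14, 17, 20, 23, 26, 29, 32, 35
Adding these values together:

222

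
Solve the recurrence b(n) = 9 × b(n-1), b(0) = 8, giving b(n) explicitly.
Recurrence: b(n) = 9 × b(n-1), initial: b(0) = 8.
Each term is 9 times the previous, so this is geometric with ratio 9. After n steps: b(n) = b(0)·9ⁿ = 8·9ⁿ.

b(n) = 8·9ⁿ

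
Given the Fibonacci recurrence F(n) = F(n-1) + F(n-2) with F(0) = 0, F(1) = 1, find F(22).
Computing the sequence terms:
0, 1, 1, 2, 3, 5, 8, 13, 21, 34, 55, 89, 144, 233, 377, 610, 987, 1597, 2584, 4181, 6765, 10946, 17711

17711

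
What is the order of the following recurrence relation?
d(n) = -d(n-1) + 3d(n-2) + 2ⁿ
The order is the largest lag k for which d(n-k) appears. Here the deepest term is d(n-2) (the 2ⁿ term is non-homogeneous and does not affect the order), so the order is 2.

Order 2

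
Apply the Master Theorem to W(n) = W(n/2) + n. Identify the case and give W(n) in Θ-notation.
Master Theorem template: W(n) = a·W(n/b) + f(n).
Here: a=1, b=2, f(n)=n
Compute log_b(a) = log_2(1) = 0.
f(n) = n = Ω(n^(0+ε)) with ε = 1, and the regularity condition holds (a·f(n/b) = (a/b^1)·f(n) with a/b^1 = 2^-1 < 1). Case 3: W(n) = Θ(f(n)) = Θ(n).

Case 3: W(n) = Θ(n)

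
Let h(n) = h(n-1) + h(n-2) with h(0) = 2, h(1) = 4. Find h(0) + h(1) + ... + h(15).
Computing the sequence terms: 2, 4, 6, 10, 16, 26, 42, 68, 110, 178, 288, 466, 754, 1220, 1974, 3194
Adding these values together:

8358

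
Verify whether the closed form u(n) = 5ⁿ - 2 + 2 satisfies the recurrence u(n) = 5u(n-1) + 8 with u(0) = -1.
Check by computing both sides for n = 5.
From the recurrence with u(0) = -1:
  u(0) = -1, u(1) = 3, u(2) = 23, u(3) = 123, u(4) = 623, u(5) = 3123
  so the recurrence gives u(5) = 3123.
From the proposed closed form u(n) = 5ⁿ - 2 + 2:
  u(5) = 3125.
The recurrence gives 3123 but the closed form gives 3125, so the closed form does not satisfy the recurrence.

No, the closed form is incorrect.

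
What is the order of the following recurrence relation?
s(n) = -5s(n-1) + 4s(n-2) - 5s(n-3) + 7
The order is the largest lag k for which s(n-k) appears. Here the deepest term is s(n-3) (the 7 term is non-homogeneous and does not affect the order), so the order is 3.

Order 3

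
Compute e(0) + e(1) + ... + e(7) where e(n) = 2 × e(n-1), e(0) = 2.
Computing the sequence terms: 2, 4, 8, 16, 32, 64, 128, 256
Adding these values together:

510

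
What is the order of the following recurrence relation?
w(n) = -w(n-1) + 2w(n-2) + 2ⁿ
The order is the largest lag k for which w(n-k) appears. Here the deepest term is w(n-2) (the 2ⁿ term is non-homogeneous and does not affect the order), so the order is 2.

Order 2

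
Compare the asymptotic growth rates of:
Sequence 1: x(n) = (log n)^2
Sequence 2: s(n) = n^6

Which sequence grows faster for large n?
Comparing growth rates:
Growth-rate hierarchy: log n ≺ any polynomial ≺ any exponential cⁿ (c>1) ≺ n! ≺ nⁿ.
polynomial degree 6 dominates polylogarithmic (log n)^2 asymptotically.

s(n) grows faster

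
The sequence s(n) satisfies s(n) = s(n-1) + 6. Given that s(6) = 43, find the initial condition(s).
s(6) = s(0) + 6·6, so s(0) = 43 - 36 = 7.

s(0) = 7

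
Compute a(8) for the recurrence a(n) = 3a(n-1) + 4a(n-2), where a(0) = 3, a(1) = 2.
Computing the sequence terms:
3, 2, 18, 62, 258, 1022, 4098, 16382, 65538

65538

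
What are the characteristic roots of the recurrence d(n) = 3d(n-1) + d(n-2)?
Substitute d(n) = rⁿ and divide through by rⁿ⁻²: r² - 3r - 1 = 0
Discriminant: 3² + 4·1 = 13, not a perfect square, so by the quadratic formula r = (3 ± √13)/2.
General solution: d(n) = A·r₁ⁿ + B·r₂ⁿ where r₁,r₂ = (3 ± √13)/2

Characteristic: r² - 3r - 1 = 0, Roots: r = (3 ± √13)/2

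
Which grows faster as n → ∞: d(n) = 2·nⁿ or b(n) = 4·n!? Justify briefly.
Comparing growth rates:
Growth-rate hierarchy: log n ≺ any polynomial ≺ any exponential cⁿ (c>1) ≺ n! ≺ nⁿ.
super-exponential nⁿ dominates factorial asymptotically.

d(n) grows faster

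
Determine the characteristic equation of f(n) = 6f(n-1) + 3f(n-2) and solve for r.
Substitute f(n) = rⁿ and divide through by rⁿ⁻²: r² - 6r - 3 = 0
Discriminant: 6² + 4·3 = 48, not a perfect square, so by the quadratic formula r = (6 ± √48)/2.
General solution: f(n) = A·r₁ⁿ + B·r₂ⁿ where r₁,r₂ = (6 ± √48)/2

Characteristic: r² - 6r - 3 = 0, Roots: r = (6 ± √48)/2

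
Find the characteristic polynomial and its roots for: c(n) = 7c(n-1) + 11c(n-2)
Substitute c(n) = rⁿ and divide through by rⁿ⁻²: r² - 7r - 11 = 0
Discriminant: 7² + 4·11 = 93, not a perfect square, so by the quadratic formula r = (7 ± √93)/2.
General solution: c(n) = A·r₁ⁿ + B·r₂ⁿ where r₁,r₂ = (7 ± √93)/2

Characteristic: r² - 7r - 11 = 0, Roots: r = (7 ± √93)/2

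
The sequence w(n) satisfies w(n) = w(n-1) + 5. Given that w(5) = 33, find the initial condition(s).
w(5) = w(0) + 5·5, so w(0) = 33 - 25 = 8.

w(0) = 8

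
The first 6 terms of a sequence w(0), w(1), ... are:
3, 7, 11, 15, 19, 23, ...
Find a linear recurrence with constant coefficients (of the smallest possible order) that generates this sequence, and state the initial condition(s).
Look for the lowest-order linear relation among consecutive terms.
Observation: consecutive differences are constant (= 4).
Check at n=2: 1·7 + 4 = 11. ✓

w(n) = w(n-1) + 4, w(0) = 3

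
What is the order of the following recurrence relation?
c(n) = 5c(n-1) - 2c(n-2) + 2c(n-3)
The order is the largest lag k for which c(n-k) appears. Here the deepest term is c(n-3), so the order is 3.

Order 3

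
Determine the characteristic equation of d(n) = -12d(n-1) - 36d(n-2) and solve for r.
Substitute d(n) = rⁿ and divide through by rⁿ⁻²: r² + 12r + 36 = 0
Factor: (r + 6)² = 0, so r = -6 (double root).
General solution: d(n) = (A + Bn)·(-6)ⁿ

Characteristic: r² + 12r + 36 = 0, Roots: r = -6 (double root)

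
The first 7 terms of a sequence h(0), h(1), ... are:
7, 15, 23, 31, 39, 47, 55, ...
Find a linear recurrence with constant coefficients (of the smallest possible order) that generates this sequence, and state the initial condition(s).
Look for the lowest-order linear relation among consecutive terms.
Observation: consecutive differences are constant (= 8).
Check at n=2: 1·15 + 8 = 23. ✓

h(n) = h(n-1) + 8, h(0) = 7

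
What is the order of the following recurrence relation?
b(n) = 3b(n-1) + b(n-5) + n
The order is the largest lag k for which b(n-k) appears. Here the deepest term is b(n-5) (the n term is non-homogeneous and does not affect the order), so the order is 5.

Order 5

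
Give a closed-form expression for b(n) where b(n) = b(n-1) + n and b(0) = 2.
Recurrence: b(n) = b(n-1) + n, initial: b(0) = 2.
Telescoping: b(n) = b(0) + Σᵢ₌₁ⁿ i = 2 + n(n+1)/2.

b(n) = n(n+1)/2 + 2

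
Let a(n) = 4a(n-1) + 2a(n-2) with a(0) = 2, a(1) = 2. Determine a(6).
Computing the sequence terms:
2, 2, 12, 52, 232, 1032, 4592

4592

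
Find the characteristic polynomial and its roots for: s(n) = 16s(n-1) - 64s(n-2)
Substitute s(n) = rⁿ and divide through by rⁿ⁻²: r² - 16r + 64 = 0
Factor: (r - 8)² = 0, so r = 8 (double root).
General solution: s(n) = (A + Bn)·8ⁿ

Characteristic: r² - 16r + 64 = 0, Roots: r = 8 (double root)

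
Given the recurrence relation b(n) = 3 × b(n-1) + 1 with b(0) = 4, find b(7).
Computing step by step:
b(0) = 4
b(1) = 3 × 4 + 1 = 13
b(2) = 3 × 13 + 1 = 40
b(3) = 3 × 40 + 1 = 121
b(4) = 3 × 121 + 1 = 364
b(5) = 3 × 364 + 1 = 1093
b(6) = 3 × 1093 + 1 = 3280
b(7) = 3 × 3280 + 1 = 9841

9841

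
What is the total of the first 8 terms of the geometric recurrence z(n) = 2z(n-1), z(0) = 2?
Computing the sequence terms: 2, 4, 8, 16, 32, 64, 128, 256
Adding these values together:

510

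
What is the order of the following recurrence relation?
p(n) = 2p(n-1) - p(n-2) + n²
The order is the largest lag k for which p(n-k) appears. Here the deepest term is p(n-2) (the n² term is non-homogeneous and does not affect the order), so the order is 2.

Order 2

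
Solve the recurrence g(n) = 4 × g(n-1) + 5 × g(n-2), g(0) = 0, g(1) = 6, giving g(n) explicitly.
Recurrence: g(n) = 4 × g(n-1) + 5 × g(n-2), initial: g(0) = 0, g(1) = 6.
Characteristic equation: r² - 4r - 5 = 0, which factors as (r - 5)(r + 1) = 0, so r = 5, -1. General solution g(n) = A·5ⁿ + B·(-1)ⁿ. From g(0) = 0: A + B = 0. From g(1) = 6: 5A - 1B = 6. Solving gives A = 1, B = -1.

g(n) = 5ⁿ - (-1)ⁿ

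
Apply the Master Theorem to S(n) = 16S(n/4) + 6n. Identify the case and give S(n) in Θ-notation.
Master Theorem template: S(n) = a·S(n/b) + f(n).
Here: a=16, b=4, f(n)=6n
Compute log_b(a) = log_4(16) = 2.
f(n) = 6n = O(n^(2-ε)) with ε = 1. Case 1: S(n) = Θ(n^log_b(a)) = Θ(n^2).

Case 1: S(n) = Θ(n^2)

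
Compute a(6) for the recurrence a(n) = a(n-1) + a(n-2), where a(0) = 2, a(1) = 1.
Computing the sequence terms:
2, 1, 3, 4, 7, 11, 18

18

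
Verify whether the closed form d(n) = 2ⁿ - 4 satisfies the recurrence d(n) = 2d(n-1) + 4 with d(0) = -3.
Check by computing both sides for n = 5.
From the recurrence with d(0) = -3:
  d(0) = -3, d(1) = -2, d(2) = 0, d(3) = 4, d(4) = 12, d(5) = 28
  so the recurrence gives d(5) = 28.
From the proposed closed form d(n) = 2ⁿ - 4:
  d(5) = 28.
Both sides give 28 at n = 5, and the initial condition(s) match, so the closed form is consistent.

Yes, the closed form is correct.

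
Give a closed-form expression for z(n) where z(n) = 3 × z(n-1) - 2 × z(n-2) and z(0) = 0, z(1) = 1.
Recurrence: z(n) = 3 × z(n-1) - 2 × z(n-2), initial: z(0) = 0, z(1) = 1.
Characteristic equation: r² - 3r + 2 = 0, which factors as (r - 2)(r - 1) = 0, so r = 2, 1. General solution z(n) = A·2ⁿ + B·1ⁿ. From z(0) = 0: A + B = 0. From z(1) = 1: 2A + 1B = 1. Solving gives A = 1, B = -1.

z(n) = 2ⁿ - 1ⁿ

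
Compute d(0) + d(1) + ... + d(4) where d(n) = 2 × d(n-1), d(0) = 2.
Computing the sequence terms: 2, 4, 8, 16, 32
Adding these values together:

62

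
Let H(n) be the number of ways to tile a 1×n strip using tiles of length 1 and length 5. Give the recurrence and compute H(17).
Condition on the last tile: it has length 1 (leaving a 1×(n-1) strip) or length 5 (leaving a 1×(n-5) strip), so H(n) = H(n-1) + H(n-5) (order-5 linear recurrence).
For 0 ≤ i < 5 only unit tiles fit, so H(i) = 1.
Iterating the recurrence: H(5) = 2, H(6) = 3, H(7) = 4, H(8) = 5, H(9) = 6, H(10) = 8, H(11) = 11, H(12) = 15, H(13) = 20, H(14) = 26, H(15) = 34, H(16) = 45, H(17) = 60.

H(n) = H(n-1) + H(n-5), with H(i) = 1 for 0 ≤ i < 5; H(17) = 60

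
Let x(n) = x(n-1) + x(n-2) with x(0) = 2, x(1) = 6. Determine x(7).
Computing the sequence terms:
2, 6, 8, 14, 22, 36, 58, 94

94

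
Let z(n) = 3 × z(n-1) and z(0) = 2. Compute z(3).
Computing step by step:
z(0) = 2
z(1) = 3 × 2 = 6
z(2) = 3 × 6 = 18
z(3) = 3 × 18 = 54

54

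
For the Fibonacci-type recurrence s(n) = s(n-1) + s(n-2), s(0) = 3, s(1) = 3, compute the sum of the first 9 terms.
Computing the sequence terms: 3, 3, 6, 9, 15, 24, 39, 63, 102
Adding these values together:

264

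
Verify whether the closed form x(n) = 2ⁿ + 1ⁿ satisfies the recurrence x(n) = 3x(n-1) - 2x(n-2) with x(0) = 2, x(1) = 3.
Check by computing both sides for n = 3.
From the recurrence with x(0) = 2, x(1) = 3:
  x(0) = 2, x(1) = 3, x(2) = 5, x(3) = 9
  so the recurrence gives x(3) = 9.
From the proposed closed form x(n) = 2ⁿ + 1ⁿ:
  x(3) = 9.
Both sides give 9 at n = 3, and the initial condition(s) match, so the closed form is consistent.

Yes, the closed form is correct.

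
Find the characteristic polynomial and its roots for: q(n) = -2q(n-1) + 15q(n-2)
Substitute q(n) = rⁿ and divide through by rⁿ⁻²: r² + 2r - 15 = 0
Factor: (r - 3)(r + 5) = 0, so r = 3, -5.
General solution: q(n) = A·3ⁿ + B·(-5)ⁿ

Characteristic: r² + 2r - 15 = 0, Roots: r = 3, -5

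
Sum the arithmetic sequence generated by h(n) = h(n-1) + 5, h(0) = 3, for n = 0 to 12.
Computing the sequence terms: 3, 8, 13, 18, 23, 28, 33, 38, 43, 48, 53, 58, 63
Adding these values together:

429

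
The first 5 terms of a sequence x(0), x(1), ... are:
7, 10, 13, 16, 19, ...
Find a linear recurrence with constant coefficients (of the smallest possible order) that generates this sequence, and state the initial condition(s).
Look for the lowest-order linear relation among consecutive terms.
Observation: consecutive differences are constant (= 3).
Check at n=2: 1·10 + 3 = 13. ✓

x(n) = x(n-1) + 3, x(0) = 7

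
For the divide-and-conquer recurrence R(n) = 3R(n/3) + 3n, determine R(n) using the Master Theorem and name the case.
Master Theorem template: R(n) = a·R(n/b) + f(n).
Here: a=3, b=3, f(n)=3n
Compute log_b(a) = log_3(3) = 1.
f(n) = 3n = Θ(n). Case 2: R(n) = Θ(n log n).

Case 2: R(n) = Θ(n log n)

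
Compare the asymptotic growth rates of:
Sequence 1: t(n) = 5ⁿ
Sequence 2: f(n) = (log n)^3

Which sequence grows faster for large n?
Comparing growth rates:
Growth-rate hierarchy: log n ≺ any polynomial ≺ any exponential cⁿ (c>1) ≺ n! ≺ nⁿ.
exponential base 5 dominates polylogarithmic (log n)^3 asymptotically.

t(n) grows faster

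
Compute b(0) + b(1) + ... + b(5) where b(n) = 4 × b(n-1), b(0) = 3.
Computing the sequence terms: 3, 12, 48, 192, 768, 3072
Adding these values together:

4095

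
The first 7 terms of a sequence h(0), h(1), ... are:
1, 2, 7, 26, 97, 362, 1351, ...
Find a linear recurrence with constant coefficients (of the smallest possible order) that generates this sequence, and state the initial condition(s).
Look for the lowest-order linear relation among consecutive terms.
Observation: h(n) - 4·h(n-1) - (-1)·h(n-2) = 0 holds for the shown terms, and no order-1 relation h(n) = α·h(n-1) + β fits.
Check at n=3: 4·7 + (-1)·2 = 26. ✓

h(n) = 4h(n-1) - h(n-2), h(0) = 1, h(1) = 2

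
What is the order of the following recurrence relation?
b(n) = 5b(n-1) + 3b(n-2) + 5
The order is the largest lag k for which b(n-k) appears. Here the deepest term is b(n-2) (the 5 term is non-homogeneous and does not affect the order), so the order is 2.

Order 2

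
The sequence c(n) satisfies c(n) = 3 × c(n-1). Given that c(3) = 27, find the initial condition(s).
In general c(n) = 3ⁿ · c(0). At n = 3: c(0) = c(3) / 3^3 = 27 / 27 = 1.

c(0) = 1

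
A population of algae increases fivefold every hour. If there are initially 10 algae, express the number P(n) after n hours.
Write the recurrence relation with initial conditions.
Each hour multiplies the count by 5, so the count after n hours depends only on the count after n-1 hours: P(n) = 5 × P(n-1). The starting count gives P(0) = 10.
Unrolling n times gives the closed form P(n) = 10 × 5ⁿ.

P(n) = 5 × P(n-1), P(0) = 10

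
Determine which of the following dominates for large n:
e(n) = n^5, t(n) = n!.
Comparing growth rates:
Growth-rate hierarchy: log n ≺ any polynomial ≺ any exponential cⁿ (c>1) ≺ n! ≺ nⁿ.
factorial dominates polynomial degree 5 asymptotically.

t(n) grows faster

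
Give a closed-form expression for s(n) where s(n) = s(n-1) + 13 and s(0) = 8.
Recurrence: s(n) = s(n-1) + 13, initial: s(0) = 8.
Each step adds 13, so s(n) = s(0) + 13n = 13n + 8.

s(n) = 13n + 8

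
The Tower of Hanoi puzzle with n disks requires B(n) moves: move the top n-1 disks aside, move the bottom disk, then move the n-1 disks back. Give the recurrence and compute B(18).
Moving n disks = move the top n-1 disks aside (B(n-1) moves) + move the largest disk (1 move) + move the n-1 disks back on top (B(n-1) moves), so B(n) = 2B(n-1) + 1, with B(1) = 1 (a single disk takes one move).
First terms: 1, 3, 7, 15, 31, 63, … — each is one less than a power of 2. Indeed B(n) + 1 = 2(B(n-1) + 1) with B(1) + 1 = 2, so B(n) + 1 = 2ⁿ and B(n) = 2ⁿ - 1.
Hence B(18) = 2^18 - 1 = 262144 - 1 = 262143.

B(n) = 2B(n-1) + 1, B(1) = 1; B(18) = 262143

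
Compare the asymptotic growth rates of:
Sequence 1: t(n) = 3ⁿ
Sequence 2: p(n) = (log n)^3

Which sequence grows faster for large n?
Comparing growth rates:
Growth-rate hierarchy: log n ≺ any polynomial ≺ any exponential cⁿ (c>1) ≺ n! ≺ nⁿ.
exponential base 3 dominates polylogarithmic (log n)^3 asymptotically.

t(n) grows faster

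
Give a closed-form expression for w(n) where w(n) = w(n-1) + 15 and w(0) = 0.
Recurrence: w(n) = w(n-1) + 15, initial: w(0) = 0.
Each step adds 15, so w(n) = w(0) + 15n = 15n.

w(n) = 15n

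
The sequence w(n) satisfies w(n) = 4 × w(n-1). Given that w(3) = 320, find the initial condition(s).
In general w(n) = 4ⁿ · w(0). At n = 3: w(0) = w(3) / 4^3 = 320 / 64 = 5.

w(0) = 5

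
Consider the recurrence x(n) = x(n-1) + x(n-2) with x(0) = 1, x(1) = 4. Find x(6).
Computing the sequence terms:
1, 4, 5, 9, 14, 23, 37

37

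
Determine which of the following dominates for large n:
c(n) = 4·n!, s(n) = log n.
Comparing growth rates:
Growth-rate hierarchy: log n ≺ any polynomial ≺ any exponential cⁿ (c>1) ≺ n! ≺ nⁿ.
factorial dominates logarithmic asymptotically.

c(n) grows faster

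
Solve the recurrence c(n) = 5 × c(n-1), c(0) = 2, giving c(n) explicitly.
Recurrence: c(n) = 5 × c(n-1), initial: c(0) = 2.
Each term is 5 times the previous, so this is geometric with ratio 5. After n steps: c(n) = c(0)·5ⁿ = 2·5ⁿ.

c(n) = 2·5ⁿ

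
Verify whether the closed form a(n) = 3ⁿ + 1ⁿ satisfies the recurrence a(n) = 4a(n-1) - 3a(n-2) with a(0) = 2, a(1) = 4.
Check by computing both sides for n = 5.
From the recurrence with a(0) = 2, a(1) = 4:
  a(0) = 2, a(1) = 4, a(2) = 10, a(3) = 28, a(4) = 82, a(5) = 244
  so the recurrence gives a(5) = 244.
From the proposed closed form a(n) = 3ⁿ + 1ⁿ:
  a(5) = 244.
Both sides give 244 at n = 5, and the initial condition(s) match, so the closed form is consistent.

Yes, the closed form is correct.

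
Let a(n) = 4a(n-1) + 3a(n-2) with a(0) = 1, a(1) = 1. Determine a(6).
Computing the sequence terms:
1, 1, 7, 31, 145, 673, 3127

3127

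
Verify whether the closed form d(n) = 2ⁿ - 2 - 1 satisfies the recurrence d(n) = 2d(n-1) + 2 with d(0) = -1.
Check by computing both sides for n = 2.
From the recurrence with d(0) = -1:
  d(0) = -1, d(1) = 0, d(2) = 2
  so the recurrence gives d(2) = 2.
From the proposed closed form d(n) = 2ⁿ - 2 - 1:
  d(2) = 1.
The recurrence gives 2 but the closed form gives 1, so the closed form does not satisfy the recurrence.

No, the closed form is incorrect.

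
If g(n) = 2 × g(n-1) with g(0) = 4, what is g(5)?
Computing step by step:
g(0) = 4
g(1) = 2 × 4 = 8
g(2) = 2 × 8 = 16
g(3) = 2 × 16 = 32
g(4) = 2 × 32 = 64
g(5) = 2 × 64 = 128

128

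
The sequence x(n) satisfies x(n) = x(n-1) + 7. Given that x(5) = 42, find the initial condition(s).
x(5) = x(0) + 5·7, so x(0) = 42 - 35 = 7.

x(0) = 7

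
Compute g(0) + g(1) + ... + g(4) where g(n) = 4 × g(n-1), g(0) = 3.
Computing the sequence terms: 3, 12, 48, 192, 768
Adding these values together:

1023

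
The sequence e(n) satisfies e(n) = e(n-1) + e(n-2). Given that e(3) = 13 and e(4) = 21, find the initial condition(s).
Work backwards using e(k) = e(k+2) - e(k+1):
e(2) = e(4) - e(3) = 21 - 13 = 8
e(1) = e(3) - e(2) = 13 - 8 = 5
e(0) = e(2) - e(1) = 8 - 5 = 3

e(0) = 3, e(1) = 5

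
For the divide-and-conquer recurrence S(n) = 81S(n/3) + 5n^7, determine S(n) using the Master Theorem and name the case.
Master Theorem template: S(n) = a·S(n/b) + f(n).
Here: a=81, b=3, f(n)=5n^7
Compute log_b(a) = log_3(81) = 4.
f(n) = 5n^7 = Ω(n^(4+ε)) with ε = 3, and the regularity condition holds (a·f(n/b) = (a/b^7)·f(n) with a/b^7 = 3^-3 < 1). Case 3: S(n) = Θ(f(n)) = Θ(n^7).

Case 3: S(n) = Θ(n^7)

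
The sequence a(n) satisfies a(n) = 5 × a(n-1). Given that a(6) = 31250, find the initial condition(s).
In general a(n) = 5ⁿ · a(0). At n = 6: a(0) = a(6) / 5^6 = 31250 / 15625 = 2.

a(0) = 2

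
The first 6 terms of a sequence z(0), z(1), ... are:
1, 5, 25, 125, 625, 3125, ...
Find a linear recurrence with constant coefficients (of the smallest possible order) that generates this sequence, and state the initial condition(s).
Look for the lowest-order linear relation among consecutive terms.
Observation: each term is 5× the previous.
Check at n=2: 5·5 = 25. ✓

z(n) = 5 × z(n-1), z(0) = 1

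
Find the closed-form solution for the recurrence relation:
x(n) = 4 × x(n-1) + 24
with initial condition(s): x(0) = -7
Recurrence: x(n) = 4 × x(n-1) + 24, initial: x(0) = -7.
Try x(n) = A·4ⁿ + C. Substituting: A·4ⁿ + C = 4(A·4ⁿ⁻¹ + C) + 24 = A·4ⁿ + 4C + 24, so C = 4C + 24, giving C = -8. Then x(0) = A - 8 = -7 gives A = 1.

x(n) = 4ⁿ - 8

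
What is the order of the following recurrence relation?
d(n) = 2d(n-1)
The order is the largest lag k for which d(n-k) appears. Here the deepest term is d(n-1), so the order is 1.

Order 1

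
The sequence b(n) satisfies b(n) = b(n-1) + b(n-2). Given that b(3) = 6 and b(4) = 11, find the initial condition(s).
Work backwards using b(k) = b(k+2) - b(k+1):
b(2) = b(4) - b(3) = 11 - 6 = 5
b(1) = b(3) - b(2) = 6 - 5 = 1
b(0) = b(2) - b(1) = 5 - 1 = 4

b(0) = 4, b(1) = 1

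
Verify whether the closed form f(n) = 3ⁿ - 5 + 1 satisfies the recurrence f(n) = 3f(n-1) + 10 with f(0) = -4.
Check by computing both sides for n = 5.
From the recurrence with f(0) = -4:
  f(0) = -4, f(1) = -2, f(2) = 4, f(3) = 22, f(4) = 76, f(5) = 238
  so the recurrence gives f(5) = 238.
From the proposed closed form f(n) = 3ⁿ - 5 + 1:
  f(5) = 239.
The recurrence gives 238 but the closed form gives 239, so the closed form does not satisfy the recurrence.

No, the closed form is incorrect.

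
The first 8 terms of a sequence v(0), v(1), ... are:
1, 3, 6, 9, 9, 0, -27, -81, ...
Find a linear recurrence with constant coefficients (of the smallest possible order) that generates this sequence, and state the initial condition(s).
Look for the lowest-order linear relation among consecutive terms.
Observation: v(n) - 3·v(n-1) - (-3)·v(n-2) = 0 holds for the shown terms, and no order-1 relation v(n) = α·v(n-1) + β fits.
Check at n=3: 3·6 + (-3)·3 = 9. ✓

v(n) = 3v(n-1) - 3v(n-2), v(0) = 1, v(1) = 3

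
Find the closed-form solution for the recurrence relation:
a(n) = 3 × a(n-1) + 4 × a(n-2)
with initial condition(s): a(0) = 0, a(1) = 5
Recurrence: a(n) = 3 × a(n-1) + 4 × a(n-2), initial: a(0) = 0, a(1) = 5.
Characteristic equation: r² - 3r - 4 = 0, which factors as (r - 4)(r + 1) = 0, so r = 4, -1. General solution a(n) = A·4ⁿ + B·(-1)ⁿ. From a(0) = 0: A + B = 0. From a(1) = 5: 4A - 1B = 5. Solving gives A = 1, B = -1.

a(n) = 4ⁿ - (-1)ⁿ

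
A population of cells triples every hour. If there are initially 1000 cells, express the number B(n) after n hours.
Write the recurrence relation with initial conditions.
Each hour multiplies the count by 3, so the count after n hours depends only on the count after n-1 hours: B(n) = 3 × B(n-1). The starting count gives B(0) = 1000.
Unrolling n times gives the closed form B(n) = 1000 × 3ⁿ.

B(n) = 3 × B(n-1), B(0) = 1000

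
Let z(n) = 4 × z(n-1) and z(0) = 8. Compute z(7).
Computing step by step:
z(0) = 8
z(1) = 4 × 8 = 32
z(2) = 4 × 32 = 128
z(3) = 4 × 128 = 512
z(4) = 4 × 512 = 2048
z(5) = 4 × 2048 = 8192
z(6) = 4 × 8192 = 32768
z(7) = 4 × 32768 = 131072

131072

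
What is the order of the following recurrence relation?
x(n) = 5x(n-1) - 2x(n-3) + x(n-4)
The order is the largest lag k for which x(n-k) appears. Here the deepest term is x(n-4), so the order is 4.

Order 4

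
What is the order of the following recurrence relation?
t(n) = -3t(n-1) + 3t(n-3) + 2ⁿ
The order is the largest lag k for which t(n-k) appears. Here the deepest term is t(n-3) (the 2ⁿ term is non-homogeneous and does not affect the order), so the order is 3.

Order 3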